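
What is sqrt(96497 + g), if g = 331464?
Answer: 23*sqrt(809) ≈ 654.19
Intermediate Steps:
sqrt(96497 + g) = sqrt(96497 + 331464) = sqrt(427961) = 23*sqrt(809)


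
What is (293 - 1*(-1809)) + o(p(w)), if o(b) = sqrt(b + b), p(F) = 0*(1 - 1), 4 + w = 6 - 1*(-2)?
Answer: 2102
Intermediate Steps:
w = 4 (w = -4 + (6 - 1*(-2)) = -4 + (6 + 2) = -4 + 8 = 4)
p(F) = 0 (p(F) = 0*0 = 0)
o(b) = sqrt(2)*sqrt(b) (o(b) = sqrt(2*b) = sqrt(2)*sqrt(b))
(293 - 1*(-1809)) + o(p(w)) = (293 - 1*(-1809)) + sqrt(2)*sqrt(0) = (293 + 1809) + sqrt(2)*0 = 2102 + 0 = 2102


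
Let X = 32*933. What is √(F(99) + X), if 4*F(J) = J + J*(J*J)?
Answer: √1089822/2 ≈ 521.97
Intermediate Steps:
F(J) = J/4 + J³/4 (F(J) = (J + J*(J*J))/4 = (J + J*J²)/4 = (J + J³)/4 = J/4 + J³/4)
X = 29856
√(F(99) + X) = √((¼)*99*(1 + 99²) + 29856) = √((¼)*99*(1 + 9801) + 29856) = √((¼)*99*9802 + 29856) = √(485199/2 + 29856) = √(544911/2) = √1089822/2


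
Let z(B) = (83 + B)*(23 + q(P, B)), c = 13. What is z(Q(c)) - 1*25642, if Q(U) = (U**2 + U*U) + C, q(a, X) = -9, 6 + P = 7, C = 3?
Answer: -19706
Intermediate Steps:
P = 1 (P = -6 + 7 = 1)
Q(U) = 3 + 2*U**2 (Q(U) = (U**2 + U*U) + 3 = (U**2 + U**2) + 3 = 2*U**2 + 3 = 3 + 2*U**2)
z(B) = 1162 + 14*B (z(B) = (83 + B)*(23 - 9) = (83 + B)*14 = 1162 + 14*B)
z(Q(c)) - 1*25642 = (1162 + 14*(3 + 2*13**2)) - 1*25642 = (1162 + 14*(3 + 2*169)) - 25642 = (1162 + 14*(3 + 338)) - 25642 = (1162 + 14*341) - 25642 = (1162 + 4774) - 25642 = 5936 - 25642 = -19706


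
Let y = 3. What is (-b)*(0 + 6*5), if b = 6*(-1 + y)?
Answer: -360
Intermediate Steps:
b = 12 (b = 6*(-1 + 3) = 6*2 = 12)
(-b)*(0 + 6*5) = (-1*12)*(0 + 6*5) = -12*(0 + 30) = -12*30 = -360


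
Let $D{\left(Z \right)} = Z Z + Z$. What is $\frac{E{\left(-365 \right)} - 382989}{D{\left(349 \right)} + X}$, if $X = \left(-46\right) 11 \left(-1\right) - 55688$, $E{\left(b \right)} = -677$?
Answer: $- \frac{191833}{33484} \approx -5.7291$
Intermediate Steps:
$D{\left(Z \right)} = Z + Z^{2}$ ($D{\left(Z \right)} = Z^{2} + Z = Z + Z^{2}$)
$X = -55182$ ($X = \left(-506\right) \left(-1\right) - 55688 = 506 - 55688 = -55182$)
$\frac{E{\left(-365 \right)} - 382989}{D{\left(349 \right)} + X} = \frac{-677 - 382989}{349 \left(1 + 349\right) - 55182} = - \frac{383666}{349 \cdot 350 - 55182} = - \frac{383666}{122150 - 55182} = - \frac{383666}{66968} = \left(-383666\right) \frac{1}{66968} = - \frac{191833}{33484}$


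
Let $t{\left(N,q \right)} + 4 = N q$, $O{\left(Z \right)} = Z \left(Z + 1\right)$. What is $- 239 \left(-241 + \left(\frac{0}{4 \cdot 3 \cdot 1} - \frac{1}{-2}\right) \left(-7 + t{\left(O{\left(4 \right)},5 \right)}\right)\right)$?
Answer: $\frac{93927}{2} \approx 46964.0$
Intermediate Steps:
$O{\left(Z \right)} = Z \left(1 + Z\right)$
$t{\left(N,q \right)} = -4 + N q$
$- 239 \left(-241 + \left(\frac{0}{4 \cdot 3 \cdot 1} - \frac{1}{-2}\right) \left(-7 + t{\left(O{\left(4 \right)},5 \right)}\right)\right) = - 239 \left(-241 + \left(\frac{0}{4 \cdot 3 \cdot 1} - \frac{1}{-2}\right) \left(-7 - \left(4 - 4 \left(1 + 4\right) 5\right)\right)\right) = - 239 \left(-241 + \left(\frac{0}{12 \cdot 1} - - \frac{1}{2}\right) \left(-7 - \left(4 - 4 \cdot 5 \cdot 5\right)\right)\right) = - 239 \left(-241 + \left(\frac{0}{12} + \frac{1}{2}\right) \left(-7 + \left(-4 + 20 \cdot 5\right)\right)\right) = - 239 \left(-241 + \left(0 \cdot \frac{1}{12} + \frac{1}{2}\right) \left(-7 + \left(-4 + 100\right)\right)\right) = - 239 \left(-241 + \left(0 + \frac{1}{2}\right) \left(-7 + 96\right)\right) = - 239 \left(-241 + \frac{1}{2} \cdot 89\right) = - 239 \left(-241 + \frac{89}{2}\right) = \left(-239\right) \left(- \frac{393}{2}\right) = \frac{93927}{2}$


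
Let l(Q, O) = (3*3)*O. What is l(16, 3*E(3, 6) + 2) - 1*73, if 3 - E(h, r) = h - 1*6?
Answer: 107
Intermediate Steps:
E(h, r) = 9 - h (E(h, r) = 3 - (h - 1*6) = 3 - (h - 6) = 3 - (-6 + h) = 3 + (6 - h) = 9 - h)
l(Q, O) = 9*O
l(16, 3*E(3, 6) + 2) - 1*73 = 9*(3*(9 - 1*3) + 2) - 1*73 = 9*(3*(9 - 3) + 2) - 73 = 9*(3*6 + 2) - 73 = 9*(18 + 2) - 73 = 9*20 - 73 = 180 - 73 = 107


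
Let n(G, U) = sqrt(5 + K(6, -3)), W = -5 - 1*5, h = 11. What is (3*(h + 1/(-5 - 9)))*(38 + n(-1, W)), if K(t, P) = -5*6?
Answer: 8721/7 + 2295*I/14 ≈ 1245.9 + 163.93*I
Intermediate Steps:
K(t, P) = -30
W = -10 (W = -5 - 5 = -10)
n(G, U) = 5*I (n(G, U) = sqrt(5 - 30) = sqrt(-25) = 5*I)
(3*(h + 1/(-5 - 9)))*(38 + n(-1, W)) = (3*(11 + 1/(-5 - 9)))*(38 + 5*I) = (3*(11 + 1/(-14)))*(38 + 5*I) = (3*(11 - 1/14))*(38 + 5*I) = (3*(153/14))*(38 + 5*I) = 459*(38 + 5*I)/14 = 8721/7 + 2295*I/14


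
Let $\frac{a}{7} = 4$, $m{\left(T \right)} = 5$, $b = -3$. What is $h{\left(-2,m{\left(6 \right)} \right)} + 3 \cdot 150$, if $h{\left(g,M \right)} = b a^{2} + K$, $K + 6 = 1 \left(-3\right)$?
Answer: $-1911$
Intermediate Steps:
$K = -9$ ($K = -6 + 1 \left(-3\right) = -6 - 3 = -9$)
$a = 28$ ($a = 7 \cdot 4 = 28$)
$h{\left(g,M \right)} = -2361$ ($h{\left(g,M \right)} = - 3 \cdot 28^{2} - 9 = \left(-3\right) 784 - 9 = -2352 - 9 = -2361$)
$h{\left(-2,m{\left(6 \right)} \right)} + 3 \cdot 150 = -2361 + 3 \cdot 150 = -2361 + 450 = -1911$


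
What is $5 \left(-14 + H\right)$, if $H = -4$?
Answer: $-90$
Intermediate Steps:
$5 \left(-14 + H\right) = 5 \left(-14 - 4\right) = 5 \left(-18\right) = -90$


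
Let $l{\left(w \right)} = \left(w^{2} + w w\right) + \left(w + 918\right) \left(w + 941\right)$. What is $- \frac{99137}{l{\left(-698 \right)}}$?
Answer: $- \frac{99137}{1027868} \approx -0.096449$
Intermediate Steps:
$l{\left(w \right)} = 2 w^{2} + \left(918 + w\right) \left(941 + w\right)$ ($l{\left(w \right)} = \left(w^{2} + w^{2}\right) + \left(918 + w\right) \left(941 + w\right) = 2 w^{2} + \left(918 + w\right) \left(941 + w\right)$)
$- \frac{99137}{l{\left(-698 \right)}} = - \frac{99137}{863838 + 3 \left(-698\right)^{2} + 1859 \left(-698\right)} = - \frac{99137}{863838 + 3 \cdot 487204 - 1297582} = - \frac{99137}{863838 + 1461612 - 1297582} = - \frac{99137}{1027868}$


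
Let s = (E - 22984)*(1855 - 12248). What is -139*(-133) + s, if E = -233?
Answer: 241312768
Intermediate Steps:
s = 241294281 (s = (-233 - 22984)*(1855 - 12248) = -23217*(-10393) = 241294281)
-139*(-133) + s = -139*(-133) + 241294281 = 18487 + 241294281 = 241312768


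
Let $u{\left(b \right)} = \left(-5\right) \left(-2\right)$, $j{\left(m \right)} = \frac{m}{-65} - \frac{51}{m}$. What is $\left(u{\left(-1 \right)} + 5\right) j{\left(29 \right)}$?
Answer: $- \frac{12468}{377} \approx -33.072$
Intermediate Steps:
$j{\left(m \right)} = - \frac{51}{m} - \frac{m}{65}$ ($j{\left(m \right)} = m \left(- \frac{1}{65}\right) - \frac{51}{m} = - \frac{m}{65} - \frac{51}{m} = - \frac{51}{m} - \frac{m}{65}$)
$u{\left(b \right)} = 10$
$\left(u{\left(-1 \right)} + 5\right) j{\left(29 \right)} = \left(10 + 5\right) \left(- \frac{51}{29} - \frac{29}{65}\right) = 15 \left(\left(-51\right) \frac{1}{29} - \frac{29}{65}\right) = 15 \left(- \frac{51}{29} - \frac{29}{65}\right) = 15 \left(- \frac{4156}{1885}\right) = - \frac{12468}{377}$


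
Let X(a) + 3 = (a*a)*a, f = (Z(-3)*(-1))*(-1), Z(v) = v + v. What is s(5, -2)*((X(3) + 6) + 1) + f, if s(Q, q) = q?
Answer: -68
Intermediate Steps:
Z(v) = 2*v
f = -6 (f = ((2*(-3))*(-1))*(-1) = -6*(-1)*(-1) = 6*(-1) = -6)
X(a) = -3 + a³ (X(a) = -3 + (a*a)*a = -3 + a²*a = -3 + a³)
s(5, -2)*((X(3) + 6) + 1) + f = -2*(((-3 + 3³) + 6) + 1) - 6 = -2*(((-3 + 27) + 6) + 1) - 6 = -2*((24 + 6) + 1) - 6 = -2*(30 + 1) - 6 = -2*31 - 6 = -62 - 6 = -68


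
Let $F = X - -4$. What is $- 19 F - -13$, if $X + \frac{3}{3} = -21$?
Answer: $355$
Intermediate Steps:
$X = -22$ ($X = -1 - 21 = -22$)
$F = -18$ ($F = -22 - -4 = -22 + 4 = -18$)
$- 19 F - -13 = \left(-19\right) \left(-18\right) - -13 = 342 + 13 = 355$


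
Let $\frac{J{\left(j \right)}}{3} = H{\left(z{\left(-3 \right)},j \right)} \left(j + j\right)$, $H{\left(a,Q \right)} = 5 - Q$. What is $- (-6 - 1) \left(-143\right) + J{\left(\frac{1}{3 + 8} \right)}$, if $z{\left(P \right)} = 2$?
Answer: $- \frac{120797}{121} \approx -998.32$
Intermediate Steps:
$J{\left(j \right)} = 6 j \left(5 - j\right)$ ($J{\left(j \right)} = 3 \left(5 - j\right) \left(j + j\right) = 3 \left(5 - j\right) 2 j = 3 \cdot 2 j \left(5 - j\right) = 6 j \left(5 - j\right)$)
$- (-6 - 1) \left(-143\right) + J{\left(\frac{1}{3 + 8} \right)} = - (-6 - 1) \left(-143\right) + \frac{6 \left(5 - \frac{1}{3 + 8}\right)}{3 + 8} = \left(-1\right) \left(-7\right) \left(-143\right) + \frac{6 \left(5 - \frac{1}{11}\right)}{11} = 7 \left(-143\right) + 6 \cdot \frac{1}{11} \left(5 - \frac{1}{11}\right) = -1001 + 6 \cdot \frac{1}{11} \left(5 - \frac{1}{11}\right) = -1001 + 6 \cdot \frac{1}{11} \cdot \frac{54}{11} = -1001 + \frac{324}{121} = - \frac{120797}{121}$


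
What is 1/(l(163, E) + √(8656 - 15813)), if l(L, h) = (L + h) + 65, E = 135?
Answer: 363/138926 - I*√7157/138926 ≈ 0.0026129 - 0.00060895*I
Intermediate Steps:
l(L, h) = 65 + L + h
1/(l(163, E) + √(8656 - 15813)) = 1/((65 + 163 + 135) + √(8656 - 15813)) = 1/(363 + √(-7157)) = 1/(363 + I*√7157)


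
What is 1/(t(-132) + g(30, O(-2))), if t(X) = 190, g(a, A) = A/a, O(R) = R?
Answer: 15/2849 ≈ 0.0052650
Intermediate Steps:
1/(t(-132) + g(30, O(-2))) = 1/(190 - 2/30) = 1/(190 - 2*1/30) = 1/(190 - 1/15) = 1/(2849/15) = 15/2849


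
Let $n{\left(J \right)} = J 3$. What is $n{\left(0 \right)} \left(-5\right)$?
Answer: $0$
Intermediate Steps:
$n{\left(J \right)} = 3 J$
$n{\left(0 \right)} \left(-5\right) = 3 \cdot 0 \left(-5\right) = 0 \left(-5\right) = 0$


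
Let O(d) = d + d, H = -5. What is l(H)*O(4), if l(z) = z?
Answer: -40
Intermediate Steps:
O(d) = 2*d
l(H)*O(4) = -10*4 = -5*8 = -40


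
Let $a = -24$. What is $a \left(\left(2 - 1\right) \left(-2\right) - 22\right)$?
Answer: $576$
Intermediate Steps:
$a \left(\left(2 - 1\right) \left(-2\right) - 22\right) = - 24 \left(\left(2 - 1\right) \left(-2\right) - 22\right) = - 24 \left(1 \left(-2\right) - 22\right) = - 24 \left(-2 - 22\right) = \left(-24\right) \left(-24\right) = 576$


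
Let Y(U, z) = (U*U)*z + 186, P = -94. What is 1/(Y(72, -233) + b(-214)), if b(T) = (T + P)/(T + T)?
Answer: -107/129222325 ≈ -8.2803e-7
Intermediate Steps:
b(T) = (-94 + T)/(2*T) (b(T) = (T - 94)/(T + T) = (-94 + T)/((2*T)) = (-94 + T)*(1/(2*T)) = (-94 + T)/(2*T))
Y(U, z) = 186 + z*U² (Y(U, z) = U²*z + 186 = z*U² + 186 = 186 + z*U²)
1/(Y(72, -233) + b(-214)) = 1/((186 - 233*72²) + (½)*(-94 - 214)/(-214)) = 1/((186 - 233*5184) + (½)*(-1/214)*(-308)) = 1/((186 - 1207872) + 77/107) = 1/(-1207686 + 77/107) = 1/(-129222325/107) = -107/129222325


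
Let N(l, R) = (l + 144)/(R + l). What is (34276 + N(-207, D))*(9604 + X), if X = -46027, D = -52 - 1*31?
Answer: -362048371569/290 ≈ -1.2484e+9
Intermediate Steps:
D = -83 (D = -52 - 31 = -83)
N(l, R) = (144 + l)/(R + l)
(34276 + N(-207, D))*(9604 + X) = (34276 + (144 - 207)/(-83 - 207))*(9604 - 46027) = (34276 - 63/(-290))*(-36423) = (34276 - 1/290*(-63))*(-36423) = (34276 + 63/290)*(-36423) = (9940103/290)*(-36423) = -362048371569/290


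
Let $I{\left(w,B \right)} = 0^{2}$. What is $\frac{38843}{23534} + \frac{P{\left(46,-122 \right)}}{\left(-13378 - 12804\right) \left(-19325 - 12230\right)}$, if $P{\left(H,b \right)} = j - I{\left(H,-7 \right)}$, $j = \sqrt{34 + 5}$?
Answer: $\frac{5549}{3362} + \frac{\sqrt{39}}{826173010} \approx 1.6505$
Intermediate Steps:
$I{\left(w,B \right)} = 0$
$j = \sqrt{39} \approx 6.245$
$P{\left(H,b \right)} = \sqrt{39}$ ($P{\left(H,b \right)} = \sqrt{39} - 0 = \sqrt{39} + 0 = \sqrt{39}$)
$\frac{38843}{23534} + \frac{P{\left(46,-122 \right)}}{\left(-13378 - 12804\right) \left(-19325 - 12230\right)} = \frac{38843}{23534} + \frac{\sqrt{39}}{\left(-13378 - 12804\right) \left(-19325 - 12230\right)} = 38843 \cdot \frac{1}{23534} + \frac{\sqrt{39}}{\left(-26182\right) \left(-31555\right)} = \frac{5549}{3362} + \frac{\sqrt{39}}{826173010}$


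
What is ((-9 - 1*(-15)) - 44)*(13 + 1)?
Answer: -532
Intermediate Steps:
((-9 - 1*(-15)) - 44)*(13 + 1) = ((-9 + 15) - 44)*14 = (6 - 44)*14 = -38*14 = -532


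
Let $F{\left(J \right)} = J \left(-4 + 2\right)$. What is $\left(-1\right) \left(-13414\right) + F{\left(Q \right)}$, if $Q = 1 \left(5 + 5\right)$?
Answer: $13394$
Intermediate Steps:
$Q = 10$ ($Q = 1 \cdot 10 = 10$)
$F{\left(J \right)} = - 2 J$ ($F{\left(J \right)} = J \left(-2\right) = - 2 J$)
$\left(-1\right) \left(-13414\right) + F{\left(Q \right)} = \left(-1\right) \left(-13414\right) - 20 = 13414 - 20 = 13394$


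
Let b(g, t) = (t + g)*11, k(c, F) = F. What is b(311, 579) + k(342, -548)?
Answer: 9242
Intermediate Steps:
b(g, t) = 11*g + 11*t (b(g, t) = (g + t)*11 = 11*g + 11*t)
b(311, 579) + k(342, -548) = (11*311 + 11*579) - 548 = (3421 + 6369) - 548 = 9790 - 548 = 9242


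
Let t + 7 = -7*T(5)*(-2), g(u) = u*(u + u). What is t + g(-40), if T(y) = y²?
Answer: 3543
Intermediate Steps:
g(u) = 2*u² (g(u) = u*(2*u) = 2*u²)
t = 343 (t = -7 - 7*5²*(-2) = -7 - 7*25*(-2) = -7 - 175*(-2) = -7 + 350 = 343)
t + g(-40) = 343 + 2*(-40)² = 343 + 2*1600 = 343 + 3200 = 3543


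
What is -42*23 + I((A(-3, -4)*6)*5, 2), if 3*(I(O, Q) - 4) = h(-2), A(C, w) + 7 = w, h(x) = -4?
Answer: -2890/3 ≈ -963.33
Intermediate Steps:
A(C, w) = -7 + w
I(O, Q) = 8/3 (I(O, Q) = 4 + (⅓)*(-4) = 4 - 4/3 = 8/3)
-42*23 + I((A(-3, -4)*6)*5, 2) = -42*23 + 8/3 = -966 + 8/3 = -2890/3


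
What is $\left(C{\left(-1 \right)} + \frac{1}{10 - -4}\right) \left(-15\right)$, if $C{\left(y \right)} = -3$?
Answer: $\frac{615}{14} \approx 43.929$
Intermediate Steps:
$\left(C{\left(-1 \right)} + \frac{1}{10 - -4}\right) \left(-15\right) = \left(-3 + \frac{1}{10 - -4}\right) \left(-15\right) = \left(-3 + \frac{1}{10 + \left(-1 + 5\right)}\right) \left(-15\right) = \left(-3 + \frac{1}{10 + 4}\right) \left(-15\right) = \left(-3 + \frac{1}{14}\right) \left(-15\right) = \left(- \frac{41}{14}\right) \left(-15\right) = \frac{615}{14}$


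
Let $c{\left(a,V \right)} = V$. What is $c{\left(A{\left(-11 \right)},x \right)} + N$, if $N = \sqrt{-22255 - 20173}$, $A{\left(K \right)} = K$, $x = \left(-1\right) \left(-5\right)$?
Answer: $5 + 2 i \sqrt{10607} \approx 5.0 + 205.98 i$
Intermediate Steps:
$x = 5$
$N = 2 i \sqrt{10607}$ ($N = \sqrt{-42428} = 2 i \sqrt{10607} \approx 205.98 i$)
$c{\left(A{\left(-11 \right)},x \right)} + N = 5 + 2 i \sqrt{10607}$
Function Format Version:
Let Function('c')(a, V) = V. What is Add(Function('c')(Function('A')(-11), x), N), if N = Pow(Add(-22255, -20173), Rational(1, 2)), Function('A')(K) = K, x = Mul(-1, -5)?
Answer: Add(5, Mul(2, I, Pow(10607, Rational(1, 2)))) ≈ Add(5.0000, Mul(205.98, I))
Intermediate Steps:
x = 5
N = Mul(2, I, Pow(10607, Rational(1, 2))) (N = Pow(-42428, Rational(1, 2)) = Mul(2, I, Pow(10607, Rational(1, 2))) ≈ Mul(205.98, I))
Add(Function('c')(Function('A')(-11), x), N) = Add(5, Mul(2, I, Pow(10607, Rational(1, 2))))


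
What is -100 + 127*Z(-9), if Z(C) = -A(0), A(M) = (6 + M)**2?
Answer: -4672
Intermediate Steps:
Z(C) = -36 (Z(C) = -(6 + 0)**2 = -1*6**2 = -1*36 = -36)
-100 + 127*Z(-9) = -100 + 127*(-36) = -100 - 4572 = -4672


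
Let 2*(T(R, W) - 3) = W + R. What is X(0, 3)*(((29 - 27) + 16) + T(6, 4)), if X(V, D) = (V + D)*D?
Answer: 234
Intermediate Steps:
T(R, W) = 3 + R/2 + W/2 (T(R, W) = 3 + (W + R)/2 = 3 + (R + W)/2 = 3 + (R/2 + W/2) = 3 + R/2 + W/2)
X(V, D) = D*(D + V) (X(V, D) = (D + V)*D = D*(D + V))
X(0, 3)*(((29 - 27) + 16) + T(6, 4)) = (3*(3 + 0))*(((29 - 27) + 16) + (3 + (1/2)*6 + (1/2)*4)) = (3*3)*((2 + 16) + (3 + 3 + 2)) = 9*(18 + 8) = 9*26 = 234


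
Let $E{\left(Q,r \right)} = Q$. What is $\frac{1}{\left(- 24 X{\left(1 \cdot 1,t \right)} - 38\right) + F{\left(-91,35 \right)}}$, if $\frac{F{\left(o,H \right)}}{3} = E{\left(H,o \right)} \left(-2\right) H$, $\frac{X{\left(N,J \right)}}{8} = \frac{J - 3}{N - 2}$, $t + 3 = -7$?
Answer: $- \frac{1}{9884} \approx -0.00010117$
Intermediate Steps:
$t = -10$ ($t = -3 - 7 = -10$)
$X{\left(N,J \right)} = \frac{8 \left(-3 + J\right)}{-2 + N}$ ($X{\left(N,J \right)} = 8 \frac{J - 3}{N - 2} = 8 \frac{-3 + J}{-2 + N} = \frac{8 \left(-3 + J\right)}{-2 + N}$)
$F{\left(o,H \right)} = - 6 H^{2}$ ($F{\left(o,H \right)} = 3 H \left(-2\right) H = 3 - 2 H H = 3 \left(- 2 H^{2}\right) = - 6 H^{2}$)
$\frac{1}{\left(- 24 X{\left(1 \cdot 1,t \right)} - 38\right) + F{\left(-91,35 \right)}} = \frac{1}{\left(- 24 \frac{8 \left(-3 - 10\right)}{-2 + 1 \cdot 1} - 38\right) - 6 \cdot 35^{2}} = \frac{1}{\left(- 24 \cdot 8 \frac{1}{-2 + 1} \left(-13\right) - 38\right) - 7350} = \frac{1}{\left(- 24 \cdot 8 \frac{1}{-1} \left(-13\right) - 38\right) - 7350} = \frac{1}{\left(- 24 \cdot 8 \left(-1\right) \left(-13\right) - 38\right) - 7350} = \frac{1}{\left(\left(-24\right) 104 - 38\right) - 7350} = \frac{1}{\left(-2496 - 38\right) - 7350} = \frac{1}{-2534 - 7350} = \frac{1}{-9884} = - \frac{1}{9884}$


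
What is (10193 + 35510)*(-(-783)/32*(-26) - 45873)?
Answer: -34009750341/16 ≈ -2.1256e+9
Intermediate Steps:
(10193 + 35510)*(-(-783)/32*(-26) - 45873) = 45703*(-(-783)/32*(-26) - 45873) = 45703*(-27*(-29/32)*(-26) - 45873) = 45703*((783/32)*(-26) - 45873) = 45703*(-10179/16 - 45873) = 45703*(-744147/16) = -34009750341/16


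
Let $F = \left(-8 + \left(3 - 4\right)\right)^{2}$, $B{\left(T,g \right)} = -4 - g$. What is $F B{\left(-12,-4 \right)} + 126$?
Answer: $126$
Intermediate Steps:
$F = 81$ ($F = \left(-8 + \left(3 - 4\right)\right)^{2} = \left(-8 - 1\right)^{2} = \left(-9\right)^{2} = 81$)
$F B{\left(-12,-4 \right)} + 126 = 81 \left(-4 - -4\right) + 126 = 81 \left(-4 + 4\right) + 126 = 81 \cdot 0 + 126 = 0 + 126 = 126$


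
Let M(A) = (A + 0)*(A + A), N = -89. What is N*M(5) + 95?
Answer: -4355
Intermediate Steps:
M(A) = 2*A² (M(A) = A*(2*A) = 2*A²)
N*M(5) + 95 = -178*5² + 95 = -178*25 + 95 = -89*50 + 95 = -4450 + 95 = -4355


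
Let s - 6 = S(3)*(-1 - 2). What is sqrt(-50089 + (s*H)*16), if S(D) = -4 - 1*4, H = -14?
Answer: I*sqrt(56809) ≈ 238.35*I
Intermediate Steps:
S(D) = -8 (S(D) = -4 - 4 = -8)
s = 30 (s = 6 - 8*(-1 - 2) = 6 - 8*(-3) = 6 + 24 = 30)
sqrt(-50089 + (s*H)*16) = sqrt(-50089 + (30*(-14))*16) = sqrt(-50089 - 420*16) = sqrt(-50089 - 6720) = sqrt(-56809) = I*sqrt(56809)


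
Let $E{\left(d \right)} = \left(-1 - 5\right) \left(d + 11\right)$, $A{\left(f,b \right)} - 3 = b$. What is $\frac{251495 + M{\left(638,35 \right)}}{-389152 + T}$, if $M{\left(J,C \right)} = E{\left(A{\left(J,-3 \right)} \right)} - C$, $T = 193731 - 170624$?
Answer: $- \frac{83798}{122015} \approx -0.68678$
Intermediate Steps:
$A{\left(f,b \right)} = 3 + b$
$T = 23107$
$E{\left(d \right)} = -66 - 6 d$ ($E{\left(d \right)} = - 6 \left(11 + d\right) = -66 - 6 d$)
$M{\left(J,C \right)} = -66 - C$ ($M{\left(J,C \right)} = \left(-66 - 6 \left(3 - 3\right)\right) - C = \left(-66 - 0\right) - C = \left(-66 + 0\right) - C = -66 - C$)
$\frac{251495 + M{\left(638,35 \right)}}{-389152 + T} = \frac{251495 - 101}{-389152 + 23107} = \frac{251495 - 101}{-366045} = \left(251495 - 101\right) \left(- \frac{1}{366045}\right) = 251394 \left(- \frac{1}{366045}\right) = - \frac{83798}{122015}$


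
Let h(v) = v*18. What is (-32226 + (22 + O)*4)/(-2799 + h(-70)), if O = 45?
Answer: 31958/4059 ≈ 7.8734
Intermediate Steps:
h(v) = 18*v
(-32226 + (22 + O)*4)/(-2799 + h(-70)) = (-32226 + (22 + 45)*4)/(-2799 + 18*(-70)) = (-32226 + 67*4)/(-2799 - 1260) = (-32226 + 268)/(-4059) = -31958*(-1/4059) = 31958/4059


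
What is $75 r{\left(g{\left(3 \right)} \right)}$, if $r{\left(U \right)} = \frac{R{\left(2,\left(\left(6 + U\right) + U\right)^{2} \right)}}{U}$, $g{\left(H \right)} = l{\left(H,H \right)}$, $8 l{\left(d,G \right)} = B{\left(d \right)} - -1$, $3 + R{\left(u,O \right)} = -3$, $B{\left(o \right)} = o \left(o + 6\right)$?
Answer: $- \frac{900}{7} \approx -128.57$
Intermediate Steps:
$B{\left(o \right)} = o \left(6 + o\right)$
$R{\left(u,O \right)} = -6$ ($R{\left(u,O \right)} = -3 - 3 = -6$)
$l{\left(d,G \right)} = \frac{1}{8} + \frac{d \left(6 + d\right)}{8}$ ($l{\left(d,G \right)} = \frac{d \left(6 + d\right) - -1}{8} = \frac{d \left(6 + d\right) + 1}{8} = \frac{1 + d \left(6 + d\right)}{8} = \frac{1}{8} + \frac{d \left(6 + d\right)}{8}$)
$g{\left(H \right)} = \frac{1}{8} + \frac{H \left(6 + H\right)}{8}$
$r{\left(U \right)} = - \frac{6}{U}$
$75 r{\left(g{\left(3 \right)} \right)} = 75 \left(- \frac{6}{\frac{1}{8} + \frac{1}{8} \cdot 3 \left(6 + 3\right)}\right) = 75 \left(- \frac{6}{\frac{1}{8} + \frac{1}{8} \cdot 3 \cdot 9}\right) = 75 \left(- \frac{6}{\frac{1}{8} + \frac{27}{8}}\right) = 75 \left(- \frac{6}{\frac{7}{2}}\right) = 75 \left(\left(-6\right) \frac{2}{7}\right) = 75 \left(- \frac{12}{7}\right) = - \frac{900}{7}$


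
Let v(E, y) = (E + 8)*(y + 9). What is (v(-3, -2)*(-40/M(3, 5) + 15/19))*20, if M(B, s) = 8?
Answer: -56000/19 ≈ -2947.4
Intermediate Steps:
v(E, y) = (8 + E)*(9 + y)
(v(-3, -2)*(-40/M(3, 5) + 15/19))*20 = ((72 + 8*(-2) + 9*(-3) - 3*(-2))*(-40/8 + 15/19))*20 = ((72 - 16 - 27 + 6)*(-40*1/8 + 15*(1/19)))*20 = (35*(-5 + 15/19))*20 = (35*(-80/19))*20 = -2800/19*20 = -56000/19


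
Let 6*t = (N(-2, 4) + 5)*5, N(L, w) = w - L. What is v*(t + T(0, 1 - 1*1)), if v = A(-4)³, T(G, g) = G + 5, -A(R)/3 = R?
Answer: 24480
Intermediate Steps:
A(R) = -3*R
T(G, g) = 5 + G
v = 1728 (v = (-3*(-4))³ = 12³ = 1728)
t = 55/6 (t = (((4 - 1*(-2)) + 5)*5)/6 = (((4 + 2) + 5)*5)/6 = ((6 + 5)*5)/6 = (11*5)/6 = (⅙)*55 = 55/6 ≈ 9.1667)
v*(t + T(0, 1 - 1*1)) = 1728*(55/6 + (5 + 0)) = 1728*(55/6 + 5) = 1728*(85/6) = 24480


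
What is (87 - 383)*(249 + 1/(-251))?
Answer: -18499408/251 ≈ -73703.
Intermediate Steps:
(87 - 383)*(249 + 1/(-251)) = -296*(249 - 1/251) = -296*62498/251 = -18499408/251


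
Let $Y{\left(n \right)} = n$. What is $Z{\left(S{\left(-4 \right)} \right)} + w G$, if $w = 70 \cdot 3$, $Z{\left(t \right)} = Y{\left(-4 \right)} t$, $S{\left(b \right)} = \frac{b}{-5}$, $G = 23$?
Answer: $\frac{24134}{5} \approx 4826.8$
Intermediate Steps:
$S{\left(b \right)} = - \frac{b}{5}$ ($S{\left(b \right)} = b \left(- \frac{1}{5}\right) = - \frac{b}{5}$)
$Z{\left(t \right)} = - 4 t$
$w = 210$
$Z{\left(S{\left(-4 \right)} \right)} + w G = - 4 \left(\left(- \frac{1}{5}\right) \left(-4\right)\right) + 210 \cdot 23 = \left(-4\right) \frac{4}{5} + 4830 = - \frac{16}{5} + 4830 = \frac{24134}{5}$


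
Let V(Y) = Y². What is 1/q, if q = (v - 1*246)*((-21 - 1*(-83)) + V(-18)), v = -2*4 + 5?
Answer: -1/96114 ≈ -1.0404e-5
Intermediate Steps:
v = -3 (v = -8 + 5 = -3)
q = -96114 (q = (-3 - 1*246)*((-21 - 1*(-83)) + (-18)²) = (-3 - 246)*((-21 + 83) + 324) = -249*(62 + 324) = -249*386 = -96114)
1/q = 1/(-96114) = -1/96114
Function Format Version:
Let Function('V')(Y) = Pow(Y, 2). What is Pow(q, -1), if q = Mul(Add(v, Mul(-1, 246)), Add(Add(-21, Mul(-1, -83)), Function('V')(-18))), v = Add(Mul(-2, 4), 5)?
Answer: Rational(-1, 96114) ≈ -1.0404e-5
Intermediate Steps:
v = -3 (v = Add(-8, 5) = -3)
q = -96114 (q = Mul(Add(-3, Mul(-1, 246)), Add(Add(-21, Mul(-1, -83)), Pow(-18, 2))) = Mul(Add(-3, -246), Add(Add(-21, 83), 324)) = Mul(-249, Add(62, 324)) = Mul(-249, 386) = -96114)
Pow(q, -1) = Pow(-96114, -1) = Rational(-1, 96114)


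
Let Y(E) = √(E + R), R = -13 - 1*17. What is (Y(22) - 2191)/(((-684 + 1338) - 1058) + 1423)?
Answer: -2191/1019 + 2*I*√2/1019 ≈ -2.1501 + 0.0027757*I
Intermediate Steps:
R = -30 (R = -13 - 17 = -30)
Y(E) = √(-30 + E) (Y(E) = √(E - 30) = √(-30 + E))
(Y(22) - 2191)/(((-684 + 1338) - 1058) + 1423) = (√(-30 + 22) - 2191)/(((-684 + 1338) - 1058) + 1423) = (√(-8) - 2191)/((654 - 1058) + 1423) = (2*I*√2 - 2191)/(-404 + 1423) = (-2191 + 2*I*√2)/1019 = (-2191 + 2*I*√2)*(1/1019) = -2191/1019 + 2*I*√2/1019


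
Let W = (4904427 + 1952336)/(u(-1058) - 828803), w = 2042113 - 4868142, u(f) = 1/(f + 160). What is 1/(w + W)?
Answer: -744265095/2103320899530929 ≈ -3.5385e-7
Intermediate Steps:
u(f) = 1/(160 + f)
w = -2826029
W = -6157373174/744265095 (W = (4904427 + 1952336)/(1/(160 - 1058) - 828803) = 6856763/(1/(-898) - 828803) = 6856763/(-1/898 - 828803) = 6856763/(-744265095/898) = 6856763*(-898/744265095) = -6157373174/744265095 ≈ -8.2731)
1/(w + W) = 1/(-2826029 - 6157373174/744265095) = 1/(-2103320899530929/744265095) = -744265095/2103320899530929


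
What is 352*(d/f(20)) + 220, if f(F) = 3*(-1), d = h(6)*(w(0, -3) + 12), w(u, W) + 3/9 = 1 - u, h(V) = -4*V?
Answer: 107668/3 ≈ 35889.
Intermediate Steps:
w(u, W) = 2/3 - u (w(u, W) = -1/3 + (1 - u) = 2/3 - u)
d = -304 (d = (-4*6)*((2/3 - 1*0) + 12) = -24*((2/3 + 0) + 12) = -24*(2/3 + 12) = -24*38/3 = -304)
f(F) = -3
352*(d/f(20)) + 220 = 352*(-304/(-3)) + 220 = 352*(-304*(-1/3)) + 220 = 352*(304/3) + 220 = 107008/3 + 220 = 107668/3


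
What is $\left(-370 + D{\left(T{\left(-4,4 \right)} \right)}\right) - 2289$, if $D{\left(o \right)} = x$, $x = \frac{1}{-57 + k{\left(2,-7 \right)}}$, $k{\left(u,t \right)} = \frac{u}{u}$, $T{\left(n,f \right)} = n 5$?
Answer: $- \frac{148905}{56} \approx -2659.0$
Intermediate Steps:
$T{\left(n,f \right)} = 5 n$
$k{\left(u,t \right)} = 1$
$x = - \frac{1}{56}$ ($x = \frac{1}{-57 + 1} = \frac{1}{-56} = - \frac{1}{56} \approx -0.017857$)
$D{\left(o \right)} = - \frac{1}{56}$
$\left(-370 + D{\left(T{\left(-4,4 \right)} \right)}\right) - 2289 = \left(-370 - \frac{1}{56}\right) - 2289 = - \frac{20721}{56} - 2289 = - \frac{148905}{56}$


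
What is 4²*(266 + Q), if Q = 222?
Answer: 7808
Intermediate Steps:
4²*(266 + Q) = 4²*(266 + 222) = 16*488 = 7808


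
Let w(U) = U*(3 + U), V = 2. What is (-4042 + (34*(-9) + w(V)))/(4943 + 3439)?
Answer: -723/1397 ≈ -0.51754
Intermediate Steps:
(-4042 + (34*(-9) + w(V)))/(4943 + 3439) = (-4042 + (34*(-9) + 2*(3 + 2)))/(4943 + 3439) = (-4042 + (-306 + 2*5))/8382 = (-4042 + (-306 + 10))*(1/8382) = (-4042 - 296)*(1/8382) = -4338*1/8382 = -723/1397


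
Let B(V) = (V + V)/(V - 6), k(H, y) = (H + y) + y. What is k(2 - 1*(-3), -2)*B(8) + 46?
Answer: 54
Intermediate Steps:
k(H, y) = H + 2*y
B(V) = 2*V/(-6 + V) (B(V) = (2*V)/(-6 + V) = 2*V/(-6 + V))
k(2 - 1*(-3), -2)*B(8) + 46 = ((2 - 1*(-3)) + 2*(-2))*(2*8/(-6 + 8)) + 46 = ((2 + 3) - 4)*(2*8/2) + 46 = (5 - 4)*(2*8*(1/2)) + 46 = 1*8 + 46 = 8 + 46 = 54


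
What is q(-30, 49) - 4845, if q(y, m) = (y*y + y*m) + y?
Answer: -5445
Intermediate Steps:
q(y, m) = y + y**2 + m*y (q(y, m) = (y**2 + m*y) + y = y + y**2 + m*y)
q(-30, 49) - 4845 = -30*(1 + 49 - 30) - 4845 = -30*20 - 4845 = -600 - 4845 = -5445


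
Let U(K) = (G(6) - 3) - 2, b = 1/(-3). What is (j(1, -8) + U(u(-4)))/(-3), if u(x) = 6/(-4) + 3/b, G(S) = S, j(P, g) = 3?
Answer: -4/3 ≈ -1.3333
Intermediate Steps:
b = -⅓ ≈ -0.33333
u(x) = -21/2 (u(x) = 6/(-4) + 3/(-⅓) = 6*(-¼) + 3*(-3) = -3/2 - 9 = -21/2)
U(K) = 1 (U(K) = (6 - 3) - 2 = 3 - 2 = 1)
(j(1, -8) + U(u(-4)))/(-3) = (3 + 1)/(-3) = 4*(-⅓) = -4/3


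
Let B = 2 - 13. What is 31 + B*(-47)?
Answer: 548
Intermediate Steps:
B = -11
31 + B*(-47) = 31 - 11*(-47) = 31 + 517 = 548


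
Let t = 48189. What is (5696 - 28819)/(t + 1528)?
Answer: -23123/49717 ≈ -0.46509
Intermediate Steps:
(5696 - 28819)/(t + 1528) = (5696 - 28819)/(48189 + 1528) = -23123/49717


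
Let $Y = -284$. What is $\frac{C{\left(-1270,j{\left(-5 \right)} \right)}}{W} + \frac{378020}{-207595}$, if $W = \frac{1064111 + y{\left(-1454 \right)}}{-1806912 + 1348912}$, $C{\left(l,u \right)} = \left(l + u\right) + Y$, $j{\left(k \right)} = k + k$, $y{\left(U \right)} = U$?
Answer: $\frac{29660216808172}{44120455983} \approx 672.26$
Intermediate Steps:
$j{\left(k \right)} = 2 k$
$C{\left(l,u \right)} = -284 + l + u$ ($C{\left(l,u \right)} = \left(l + u\right) - 284 = -284 + l + u$)
$W = - \frac{1062657}{458000}$ ($W = \frac{1064111 - 1454}{-1806912 + 1348912} = \frac{1062657}{-458000} = 1062657 \left(- \frac{1}{458000}\right) = - \frac{1062657}{458000} \approx -2.3202$)
$\frac{C{\left(-1270,j{\left(-5 \right)} \right)}}{W} + \frac{378020}{-207595} = \frac{-284 - 1270 + 2 \left(-5\right)}{- \frac{1062657}{458000}} + \frac{378020}{-207595} = \left(-284 - 1270 - 10\right) \left(- \frac{458000}{1062657}\right) + 378020 \left(- \frac{1}{207595}\right) = \left(-1564\right) \left(- \frac{458000}{1062657}\right) - \frac{75604}{41519} = \frac{716312000}{1062657} - \frac{75604}{41519} = \frac{29660216808172}{44120455983}$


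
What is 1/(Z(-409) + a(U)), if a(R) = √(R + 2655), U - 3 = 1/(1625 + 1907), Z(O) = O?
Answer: -1444588/581448435 - 14*√169176619/581448435 ≈ -0.0027976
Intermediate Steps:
U = 10597/3532 (U = 3 + 1/(1625 + 1907) = 3 + 1/3532 = 10597/3532 ≈ 3.0003)
a(R) = √(2655 + R)
1/(Z(-409) + a(U)) = 1/(-409 + √(2655 + 10597/3532)) = 1/(-409 + √(9388057/3532)) = 1/(-409 + 7*√169176619/1766)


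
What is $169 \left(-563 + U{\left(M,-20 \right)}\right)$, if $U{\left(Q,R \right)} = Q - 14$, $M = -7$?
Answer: $-98696$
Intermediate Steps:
$U{\left(Q,R \right)} = -14 + Q$ ($U{\left(Q,R \right)} = Q - 14 = -14 + Q$)
$169 \left(-563 + U{\left(M,-20 \right)}\right) = 169 \left(-563 - 21\right) = 169 \left(-584\right) = -98696$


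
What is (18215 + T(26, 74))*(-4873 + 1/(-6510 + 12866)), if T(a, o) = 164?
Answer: -569248852273/6356 ≈ -8.9561e+7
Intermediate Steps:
(18215 + T(26, 74))*(-4873 + 1/(-6510 + 12866)) = (18215 + 164)*(-4873 + 1/(-6510 + 12866)) = 18379*(-4873 + 1/6356) = 18379*(-30972787/6356) = -569248852273/6356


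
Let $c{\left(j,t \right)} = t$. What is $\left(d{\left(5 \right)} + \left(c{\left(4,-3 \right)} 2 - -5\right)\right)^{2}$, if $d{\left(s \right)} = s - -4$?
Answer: $64$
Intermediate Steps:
$d{\left(s \right)} = 4 + s$ ($d{\left(s \right)} = s + 4 = 4 + s$)
$\left(d{\left(5 \right)} + \left(c{\left(4,-3 \right)} 2 - -5\right)\right)^{2} = \left(\left(4 + 5\right) - 1\right)^{2} = \left(9 + \left(-6 + 5\right)\right)^{2} = \left(9 - 1\right)^{2} = 8^{2} = 64$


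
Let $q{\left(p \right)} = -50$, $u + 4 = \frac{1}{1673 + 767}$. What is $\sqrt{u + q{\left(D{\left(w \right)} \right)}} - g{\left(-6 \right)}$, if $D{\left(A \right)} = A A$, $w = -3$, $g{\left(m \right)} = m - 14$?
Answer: $20 + \frac{i \sqrt{80372990}}{1220} \approx 20.0 + 7.3484 i$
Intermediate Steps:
$g{\left(m \right)} = -14 + m$ ($g{\left(m \right)} = m - 14 = -14 + m$)
$u = - \frac{9759}{2440}$ ($u = -4 + \frac{1}{1673 + 767} = -4 + \frac{1}{2440} = - \frac{9759}{2440} \approx -3.9996$)
$D{\left(A \right)} = A^{2}$
$\sqrt{u + q{\left(D{\left(w \right)} \right)}} - g{\left(-6 \right)} = \sqrt{- \frac{9759}{2440} - 50} - \left(-14 - 6\right) = \sqrt{- \frac{131759}{2440}} - -20 = \frac{i \sqrt{80372990}}{1220} + 20 = 20 + \frac{i \sqrt{80372990}}{1220}$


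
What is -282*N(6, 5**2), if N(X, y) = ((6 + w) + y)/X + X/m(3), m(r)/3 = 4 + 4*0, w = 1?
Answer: -1645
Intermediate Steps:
m(r) = 12 (m(r) = 3*(4 + 4*0) = 3*(4 + 0) = 3*4 = 12)
N(X, y) = X/12 + (7 + y)/X (N(X, y) = ((6 + 1) + y)/X + X/12 = (7 + y)/X + X*(1/12) = (7 + y)/X + X/12 = X/12 + (7 + y)/X)
-282*N(6, 5**2) = -282*(7 + 5**2 + (1/12)*6**2)/6 = -47*(7 + 25 + (1/12)*36) = -47*(7 + 25 + 3) = -47*35 = -282*35/6 = -1645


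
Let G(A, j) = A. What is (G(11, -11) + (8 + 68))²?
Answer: 7569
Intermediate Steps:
(G(11, -11) + (8 + 68))² = (11 + (8 + 68))² = (11 + 76)² = 87² = 7569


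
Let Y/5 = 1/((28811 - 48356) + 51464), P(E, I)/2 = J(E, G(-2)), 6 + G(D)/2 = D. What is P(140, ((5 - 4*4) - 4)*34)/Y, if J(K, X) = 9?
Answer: 574542/5 ≈ 1.1491e+5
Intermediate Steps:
G(D) = -12 + 2*D
P(E, I) = 18 (P(E, I) = 2*9 = 18)
Y = 5/31919 (Y = 5/((28811 - 48356) + 51464) = 5/(-19545 + 51464) = 5/31919 ≈ 0.00015665)
P(140, ((5 - 4*4) - 4)*34)/Y = 18/(5/31919) = 18*(31919/5) = 574542/5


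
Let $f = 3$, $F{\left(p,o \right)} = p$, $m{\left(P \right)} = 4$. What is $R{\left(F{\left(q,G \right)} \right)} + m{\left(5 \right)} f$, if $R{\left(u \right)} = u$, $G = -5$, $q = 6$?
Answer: $18$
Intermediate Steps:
$R{\left(F{\left(q,G \right)} \right)} + m{\left(5 \right)} f = 6 + 4 \cdot 3 = 6 + 12 = 18$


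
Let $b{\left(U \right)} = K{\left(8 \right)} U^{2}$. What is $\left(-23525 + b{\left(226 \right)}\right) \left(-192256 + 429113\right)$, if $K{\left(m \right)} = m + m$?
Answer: $187991269187$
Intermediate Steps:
$K{\left(m \right)} = 2 m$
$b{\left(U \right)} = 16 U^{2}$ ($b{\left(U \right)} = 2 \cdot 8 U^{2} = 16 U^{2}$)
$\left(-23525 + b{\left(226 \right)}\right) \left(-192256 + 429113\right) = \left(-23525 + 16 \cdot 226^{2}\right) \left(-192256 + 429113\right) = \left(-23525 + 16 \cdot 51076\right) 236857 = \left(-23525 + 817216\right) 236857 = 793691 \cdot 236857 = 187991269187$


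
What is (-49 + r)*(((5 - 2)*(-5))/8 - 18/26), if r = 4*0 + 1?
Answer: 1602/13 ≈ 123.23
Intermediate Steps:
r = 1 (r = 0 + 1 = 1)
(-49 + r)*(((5 - 2)*(-5))/8 - 18/26) = (-49 + 1)*(((5 - 2)*(-5))/8 - 18/26) = -48*((3*(-5))*(1/8) - 18*1/26) = -48*(-15*1/8 - 9/13) = -48*(-15/8 - 9/13) = -48*(-267/104) = 1602/13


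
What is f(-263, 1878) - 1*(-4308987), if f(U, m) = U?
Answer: 4308724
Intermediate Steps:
f(-263, 1878) - 1*(-4308987) = -263 - 1*(-4308987) = -263 + 4308987 = 4308724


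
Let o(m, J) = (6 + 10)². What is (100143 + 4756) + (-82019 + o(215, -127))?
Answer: 23136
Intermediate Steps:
o(m, J) = 256 (o(m, J) = 16² = 256)
(100143 + 4756) + (-82019 + o(215, -127)) = (100143 + 4756) + (-82019 + 256) = 104899 - 81763 = 23136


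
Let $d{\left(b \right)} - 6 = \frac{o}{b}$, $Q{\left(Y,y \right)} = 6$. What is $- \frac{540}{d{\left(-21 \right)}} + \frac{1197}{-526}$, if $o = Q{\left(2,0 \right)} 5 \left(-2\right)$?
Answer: $- \frac{1031247}{16306} \approx -63.243$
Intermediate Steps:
$o = -60$ ($o = 6 \cdot 5 \left(-2\right) = 30 \left(-2\right) = -60$)
$d{\left(b \right)} = 6 - \frac{60}{b}$
$- \frac{540}{d{\left(-21 \right)}} + \frac{1197}{-526} = - \frac{540}{6 - \frac{60}{-21}} + \frac{1197}{-526} = - \frac{540}{6 - - \frac{20}{7}} + 1197 \left(- \frac{1}{526}\right) = - \frac{540}{6 + \frac{20}{7}} - \frac{1197}{526} = - \frac{540}{\frac{62}{7}} - \frac{1197}{526} = \left(-540\right) \frac{7}{62} - \frac{1197}{526} = - \frac{1890}{31} - \frac{1197}{526} = - \frac{1031247}{16306}$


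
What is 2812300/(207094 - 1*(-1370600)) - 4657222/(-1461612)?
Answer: 954846886139/192164706894 ≈ 4.9689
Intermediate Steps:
2812300/(207094 - 1*(-1370600)) - 4657222/(-1461612) = 2812300/(207094 + 1370600) - 4657222*(-1/1461612) = 2812300/1577694 + 2328611/730806 = 2812300*(1/1577694) + 2328611/730806 = 1406150/788847 + 2328611/730806 = 954846886139/192164706894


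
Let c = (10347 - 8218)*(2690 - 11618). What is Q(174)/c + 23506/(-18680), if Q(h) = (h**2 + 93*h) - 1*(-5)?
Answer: -55957900889/44383007520 ≈ -1.2608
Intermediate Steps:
c = -19007712 (c = 2129*(-8928) = -19007712)
Q(h) = 5 + h**2 + 93*h (Q(h) = (h**2 + 93*h) + 5 = 5 + h**2 + 93*h)
Q(174)/c + 23506/(-18680) = (5 + 174**2 + 93*174)/(-19007712) + 23506/(-18680) = (5 + 30276 + 16182)*(-1/19007712) + 23506*(-1/18680) = 46463*(-1/19007712) - 11753/9340 = -46463/19007712 - 11753/9340 = -55957900889/44383007520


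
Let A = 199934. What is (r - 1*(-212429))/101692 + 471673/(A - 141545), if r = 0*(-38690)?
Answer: 60368887597/5937694188 ≈ 10.167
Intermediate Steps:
r = 0
(r - 1*(-212429))/101692 + 471673/(A - 141545) = (0 - 1*(-212429))/101692 + 471673/(199934 - 141545) = (0 + 212429)*(1/101692) + 471673/58389 = 212429*(1/101692) + 471673*(1/58389) = 212429/101692 + 471673/58389 = 60368887597/5937694188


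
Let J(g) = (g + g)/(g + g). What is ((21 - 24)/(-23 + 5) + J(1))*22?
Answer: 77/3 ≈ 25.667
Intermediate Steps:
J(g) = 1 (J(g) = (2*g)/((2*g)) = (2*g)*(1/(2*g)) = 1)
((21 - 24)/(-23 + 5) + J(1))*22 = ((21 - 24)/(-23 + 5) + 1)*22 = (-3/(-18) + 1)*22 = (-3*(-1/18) + 1)*22 = (⅙ + 1)*22 = (7/6)*22 = 77/3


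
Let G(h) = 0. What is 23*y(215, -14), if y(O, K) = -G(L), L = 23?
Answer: 0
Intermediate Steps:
y(O, K) = 0 (y(O, K) = -1*0 = 0)
23*y(215, -14) = 23*0 = 0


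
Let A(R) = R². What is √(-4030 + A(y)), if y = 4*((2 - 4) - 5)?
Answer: I*√3246 ≈ 56.974*I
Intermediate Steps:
y = -28 (y = 4*(-2 - 5) = 4*(-7) = -28)
√(-4030 + A(y)) = √(-4030 + (-28)²) = √(-4030 + 784) = √(-3246) = I*√3246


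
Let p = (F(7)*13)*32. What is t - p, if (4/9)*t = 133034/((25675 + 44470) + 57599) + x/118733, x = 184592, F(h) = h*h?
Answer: -618168526845671/30334856704 ≈ -20378.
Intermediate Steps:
F(h) = h²
p = 20384 (p = (7²*13)*32 = (49*13)*32 = 637*32 = 20384)
t = 177192208665/30334856704 (t = 9*(133034/((25675 + 44470) + 57599) + 184592/118733)/4 = 9*(133034/(70145 + 57599) + 184592*(1/118733))/4 = 9*(133034/127744 + 184592/118733)/4 = 9*(133034*(1/127744) + 184592/118733)/4 = 9*(66517/63872 + 184592/118733)/4 = (9/4)*(19688023185/7583714176) = 177192208665/30334856704 ≈ 5.8412)
t - p = 177192208665/30334856704 - 1*20384 = 177192208665/30334856704 - 20384 = -618168526845671/30334856704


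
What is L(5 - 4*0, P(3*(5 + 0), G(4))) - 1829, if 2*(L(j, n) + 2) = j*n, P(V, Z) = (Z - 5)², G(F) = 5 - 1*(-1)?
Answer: -3657/2 ≈ -1828.5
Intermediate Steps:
G(F) = 6 (G(F) = 5 + 1 = 6)
P(V, Z) = (-5 + Z)²
L(j, n) = -2 + j*n/2 (L(j, n) = -2 + (j*n)/2 = -2 + j*n/2)
L(5 - 4*0, P(3*(5 + 0), G(4))) - 1829 = (-2 + (5 - 4*0)*(-5 + 6)²/2) - 1829 = (-2 + (½)*(5 + 0)*1²) - 1829 = (-2 + (½)*5*1) - 1829 = (-2 + 5/2) - 1829 = ½ - 1829 = -3657/2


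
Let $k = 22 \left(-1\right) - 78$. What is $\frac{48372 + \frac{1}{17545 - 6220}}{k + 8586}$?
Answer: $\frac{547812901}{96103950} \approx 5.7002$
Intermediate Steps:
$k = -100$ ($k = -22 - 78 = -100$)
$\frac{48372 + \frac{1}{17545 - 6220}}{k + 8586} = \frac{48372 + \frac{1}{17545 - 6220}}{-100 + 8586} = \frac{48372 + \frac{1}{11325}}{8486} = \left(48372 + \frac{1}{11325}\right) \frac{1}{8486} = \frac{547812901}{11325} \cdot \frac{1}{8486} = \frac{547812901}{96103950}$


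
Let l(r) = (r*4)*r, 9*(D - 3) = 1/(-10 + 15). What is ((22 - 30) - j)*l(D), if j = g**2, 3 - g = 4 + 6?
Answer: -1405696/675 ≈ -2082.5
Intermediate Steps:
D = 136/45 (D = 3 + 1/(9*(-10 + 15)) = 3 + (1/9)/5 = 3 + (1/9)*(1/5) = 3 + 1/45 = 136/45 ≈ 3.0222)
l(r) = 4*r**2 (l(r) = (4*r)*r = 4*r**2)
g = -7 (g = 3 - (4 + 6) = 3 - 1*10 = 3 - 10 = -7)
j = 49 (j = (-7)**2 = 49)
((22 - 30) - j)*l(D) = ((22 - 30) - 1*49)*(4*(136/45)**2) = (-8 - 49)*(4*(18496/2025)) = -57*73984/2025 = -1405696/675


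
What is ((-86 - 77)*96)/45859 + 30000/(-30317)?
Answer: -1850170416/1390307303 ≈ -1.3308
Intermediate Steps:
((-86 - 77)*96)/45859 + 30000/(-30317) = -163*96*(1/45859) + 30000*(-1/30317) = -15648*1/45859 - 30000/30317 = -15648/45859 - 30000/30317 = -1850170416/1390307303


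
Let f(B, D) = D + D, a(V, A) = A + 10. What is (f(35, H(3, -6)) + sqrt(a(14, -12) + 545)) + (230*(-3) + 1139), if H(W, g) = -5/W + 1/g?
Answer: 1336/3 + sqrt(543) ≈ 468.64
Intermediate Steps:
a(V, A) = 10 + A
H(W, g) = 1/g - 5/W (H(W, g) = -5/W + 1/g = 1/g - 5/W)
f(B, D) = 2*D
(f(35, H(3, -6)) + sqrt(a(14, -12) + 545)) + (230*(-3) + 1139) = (2*(1/(-6) - 5/3) + sqrt((10 - 12) + 545)) + (230*(-3) + 1139) = (2*(-1/6 - 5*1/3) + sqrt(-2 + 545)) + (-690 + 1139) = (2*(-1/6 - 5/3) + sqrt(543)) + 449 = (2*(-11/6) + sqrt(543)) + 449 = (-11/3 + sqrt(543)) + 449 = 1336/3 + sqrt(543)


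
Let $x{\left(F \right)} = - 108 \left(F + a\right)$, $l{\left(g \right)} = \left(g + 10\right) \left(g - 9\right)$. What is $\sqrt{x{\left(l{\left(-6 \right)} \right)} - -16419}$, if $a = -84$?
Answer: $\sqrt{31971} \approx 178.8$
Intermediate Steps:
$l{\left(g \right)} = \left(-9 + g\right) \left(10 + g\right)$ ($l{\left(g \right)} = \left(10 + g\right) \left(-9 + g\right) = \left(-9 + g\right) \left(10 + g\right)$)
$x{\left(F \right)} = 9072 - 108 F$ ($x{\left(F \right)} = - 108 \left(F - 84\right) = - 108 \left(-84 + F\right) = 9072 - 108 F$)
$\sqrt{x{\left(l{\left(-6 \right)} \right)} - -16419} = \sqrt{\left(9072 - 108 \left(-90 - 6 + \left(-6\right)^{2}\right)\right) - -16419} = \sqrt{\left(9072 - 108 \left(-90 - 6 + 36\right)\right) + 16419} = \sqrt{\left(9072 - -6480\right) + 16419} = \sqrt{\left(9072 + 6480\right) + 16419} = \sqrt{15552 + 16419} = \sqrt{31971}$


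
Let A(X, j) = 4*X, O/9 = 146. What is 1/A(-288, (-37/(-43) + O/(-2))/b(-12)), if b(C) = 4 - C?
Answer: -1/1152 ≈ -0.00086806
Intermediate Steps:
O = 1314 (O = 9*146 = 1314)
1/A(-288, (-37/(-43) + O/(-2))/b(-12)) = 1/(4*(-288)) = 1/(-1152) = -1/1152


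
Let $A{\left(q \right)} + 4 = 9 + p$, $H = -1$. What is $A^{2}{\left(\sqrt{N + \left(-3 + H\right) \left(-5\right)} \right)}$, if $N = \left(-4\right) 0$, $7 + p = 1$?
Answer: $1$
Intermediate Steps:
$p = -6$ ($p = -7 + 1 = -6$)
$N = 0$
$A{\left(q \right)} = -1$ ($A{\left(q \right)} = -4 + \left(9 - 6\right) = -4 + 3 = -1$)
$A^{2}{\left(\sqrt{N + \left(-3 + H\right) \left(-5\right)} \right)} = \left(-1\right)^{2} = 1$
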